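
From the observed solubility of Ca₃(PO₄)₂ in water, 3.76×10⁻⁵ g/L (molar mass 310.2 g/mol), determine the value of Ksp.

s = (3.76×10⁻⁵ g L⁻¹)/(310.2 g mol⁻¹) = 1.2121×10⁻⁷ M
Ca₃(PO₄)₂(s) ⇌ 3 Ca²⁺(aq) + 2 PO₄³⁻(aq)
For each mole of Ca₃(PO₄)₂ that dissolves per liter, [Ca²⁺] = 3s and [PO₄³⁻] = 2s; let s denote this solubility.
Ksp = [Ca²⁺]^3[PO₄³⁻]^2 = (3s)^3 · (2s)^2 = 108s^5
Ksp = 108 × (1.2121×10⁻⁷)^5 = 2.83×10⁻³³

Ksp = 2.83×10⁻³³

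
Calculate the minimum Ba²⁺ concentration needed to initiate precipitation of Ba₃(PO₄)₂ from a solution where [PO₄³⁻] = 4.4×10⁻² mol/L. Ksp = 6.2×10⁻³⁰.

A salt starts to precipitate once the ion product Q reaches its Ksp.
Ba₃(PO₄)₂(s) ⇌ 3 Ba²⁺(aq) + 2 PO₄³⁻(aq)
Ksp = [Ba²⁺]^3[PO₄³⁻]^2 = [Ba²⁺]^3(4.4×10⁻²)^2
[Ba²⁺]^3 = 6.2×10⁻³⁰ / (4.4×10⁻²)^2 = 3.2×10⁻²⁷
[Ba²⁺] = 1.5×10⁻⁹ mol/L

1.5×10⁻⁹ M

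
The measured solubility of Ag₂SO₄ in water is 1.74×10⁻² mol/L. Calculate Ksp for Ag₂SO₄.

Ksp = 2.11×10⁻⁵

Ag₂SO₄(s) ⇌ 2 Ag⁺(aq) + SO₄²⁻(aq)
With molar solubility s: [Ag⁺] = 2s, [SO₄²⁻] = s.
Ksp = [Ag⁺]^2[SO₄²⁻] = (2s)^2 · s = 4s^3
Ksp = 4 × (1.74×10⁻²)^3 = 2.11×10⁻⁵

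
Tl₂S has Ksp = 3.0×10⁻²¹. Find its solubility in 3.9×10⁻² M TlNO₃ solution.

2.0×10⁻¹⁸ M

Tl₂S(s) ⇌ 2 Tl⁺(aq) + S²⁻(aq)
Tl⁺ is already present at 3.9×10⁻² M. If s mol/L of Tl₂S dissolves, [S²⁻] = s while [Tl⁺] ≈ 3.9×10⁻² M.
Ksp = [Tl⁺]^2[S²⁻] = (3.9×10⁻²)^2s
s = 3.0×10⁻²¹ / (3.9×10⁻²)^2 = 2.0×10⁻¹⁸
s = 2.0×10⁻¹⁸ M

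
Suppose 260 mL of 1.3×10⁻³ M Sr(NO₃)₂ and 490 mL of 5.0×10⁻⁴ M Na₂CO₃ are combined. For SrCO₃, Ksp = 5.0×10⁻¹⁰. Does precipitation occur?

After mixing, V = 260 mL + 490 mL = 750 mL.
[Sr²⁺] = (1.3×10⁻³)(260)/750 = 4.5×10⁻⁴ M
[CO₃²⁻] = (5.0×10⁻⁴)(490)/750 = 3.3×10⁻⁴ M
Q = [Sr²⁺][CO₃²⁻] = 1.5×10⁻⁷
Because Q > Ksp (1.5×10⁻⁷ vs 5.0×10⁻¹⁰), a precipitate of SrCO₃ forms.

Yes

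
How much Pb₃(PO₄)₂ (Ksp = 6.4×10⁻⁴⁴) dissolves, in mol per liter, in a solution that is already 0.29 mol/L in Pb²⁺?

Pb₃(PO₄)₂(s) ⇌ 3 Pb²⁺(aq) + 2 PO₄³⁻(aq)
Pb²⁺ is already present at 0.29 mol/L. If s mol/L of Pb₃(PO₄)₂ dissolves, [PO₄³⁻] = 2s while [Pb²⁺] ≈ 0.29 mol/L.
Ksp = [Pb²⁺]^3[PO₄³⁻]^2 = (0.29)^3(2s)^2
(2s)^2 = 6.4×10⁻⁴⁴ / (0.29)^3 = 2.6×10⁻⁴²
s = 8.1×10⁻²² mol/L

8.1×10⁻²² M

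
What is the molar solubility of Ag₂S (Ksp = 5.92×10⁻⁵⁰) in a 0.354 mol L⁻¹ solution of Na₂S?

2.04×10⁻²⁵ M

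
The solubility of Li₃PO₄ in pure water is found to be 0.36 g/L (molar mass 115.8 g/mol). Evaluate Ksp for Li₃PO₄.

s = (0.36 g L⁻¹)/(115.8 g mol⁻¹) = 3.109×10⁻³ M
Li₃PO₄(s) ⇌ 3 Li⁺(aq) + PO₄³⁻(aq)
With molar solubility s: [Li⁺] = 3s, [PO₄³⁻] = s.
Ksp = [Li⁺]^3[PO₄³⁻] = (3s)^3 · s = 27s^4
Ksp = 27 × (3.109×10⁻³)^4 = 2.5×10⁻⁹

Ksp = 2.5×10⁻⁹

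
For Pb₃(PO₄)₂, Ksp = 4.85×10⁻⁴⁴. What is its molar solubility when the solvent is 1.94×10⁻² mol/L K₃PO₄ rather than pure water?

1.68×10⁻¹⁴ M

Pb₃(PO₄)₂(s) ⇌ 3 Pb²⁺(aq) + 2 PO₄³⁻(aq)
With PO₄³⁻ already at 1.94×10⁻² mol/L and s small, take [PO₄³⁻] ≈ 1.94×10⁻² mol/L and [Pb²⁺] = 3s.
Ksp = [Pb²⁺]^3[PO₄³⁻]^2 = (3s)^3(1.94×10⁻²)^2
(3s)^3 = 4.85×10⁻⁴⁴ / (1.94×10⁻²)^2 = 1.29×10⁻⁴⁰
s = 1.68×10⁻¹⁴ mol/L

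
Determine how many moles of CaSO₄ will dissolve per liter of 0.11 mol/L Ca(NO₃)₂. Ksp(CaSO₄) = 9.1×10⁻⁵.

8.3×10⁻⁴ M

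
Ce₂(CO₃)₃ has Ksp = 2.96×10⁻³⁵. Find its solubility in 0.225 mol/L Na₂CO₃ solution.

2.55×10⁻¹⁷ M

Ce₂(CO₃)₃(s) ⇌ 2 Ce³⁺(aq) + 3 CO₃²⁻(aq)
Let s be the solubility of Ce₂(CO₃)₃ here. The common ion gives [CO₃²⁻] ≈ 0.225 mol/L, and [Ce³⁺] = 2s.
Ksp = [Ce³⁺]^2[CO₃²⁻]^3 = (2s)^2(0.225)^3
(2s)^2 = 2.96×10⁻³⁵ / (0.225)^3 = 2.60×10⁻³³
s = 2.55×10⁻¹⁷ mol/L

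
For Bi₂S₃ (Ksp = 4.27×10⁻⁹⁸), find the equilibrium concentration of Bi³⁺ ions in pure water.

Bi₂S₃(s) ⇌ 2 Bi³⁺(aq) + 3 S²⁻(aq)
Let s be the molar solubility. Then [Bi³⁺] = 2s and [S²⁻] = 3s.
Ksp = [Bi³⁺]^2[S²⁻]^3 = (2s)^2 · (3s)^3 = 108s^5 = 4.27×10⁻⁹⁸
s = 1.32×10⁻²⁰ mol/L
[Bi³⁺] = 2s = 2.63×10⁻²⁰ mol/L

2.63×10⁻²⁰ M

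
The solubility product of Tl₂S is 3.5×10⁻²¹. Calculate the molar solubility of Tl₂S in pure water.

9.6×10⁻⁸ M

Tl₂S(s) ⇌ 2 Tl⁺(aq) + S²⁻(aq)
Call the molar solubility s, so that [Tl⁺] = 2s and [S²⁻] = s.
Ksp = [Tl⁺]^2[S²⁻] = (2s)^2 · s = 4s^3
4s^3 = 3.5×10⁻²¹  ⇒  s^3 = 8.8×10⁻²²
Taking the 3rd root, s = 9.6×10⁻⁸ mol/L.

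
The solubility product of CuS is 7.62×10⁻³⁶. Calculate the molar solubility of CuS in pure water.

CuS(s) ⇌ Cu²⁺(aq) + S²⁻(aq)
For each mole of CuS that dissolves per liter, [Cu²⁺] = s and [S²⁻] = s; let s denote this solubility.
Ksp = [Cu²⁺][S²⁻] = s · s = s^2
s^2 = 7.62×10⁻³⁶
Taking the 2nd root, s = 2.76×10⁻¹⁸ M.

2.76×10⁻¹⁸ M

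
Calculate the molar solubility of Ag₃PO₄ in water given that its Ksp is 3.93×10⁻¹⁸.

Ag₃PO₄(s) ⇌ 3 Ag⁺(aq) + PO₄³⁻(aq)
Let s be the molar solubility. Then [Ag⁺] = 3s and [PO₄³⁻] = s.
Ksp = [Ag⁺]^3[PO₄³⁻] = (3s)^3 · s = 27s^4
27s^4 = 3.93×10⁻¹⁸  ⇒  s^4 = 1.46×10⁻¹⁹
Taking the 4th root, s = 1.95×10⁻⁵ mol/L.

1.95×10⁻⁵ M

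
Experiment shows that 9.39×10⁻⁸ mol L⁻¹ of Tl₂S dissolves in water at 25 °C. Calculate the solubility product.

Ksp = 3.31×10⁻²¹

Tl₂S(s) ⇌ 2 Tl⁺(aq) + S²⁻(aq)
If s mol/L of Tl₂S dissolves, [Tl⁺] = 2s and [S²⁻] = s.
Ksp = [Tl⁺]^2[S²⁻] = (2s)^2 · s = 4s^3
Ksp = 4 × (9.39×10⁻⁸)^3 = 3.31×10⁻²¹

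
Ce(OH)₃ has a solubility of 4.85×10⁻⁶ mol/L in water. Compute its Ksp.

Ce(OH)₃(s) ⇌ Ce³⁺(aq) + 3 OH⁻(aq)
Let s be the molar solubility. Then [Ce³⁺] = s and [OH⁻] = 3s.
Ksp = [Ce³⁺][OH⁻]^3 = s · (3s)^3 = 27s^4
Ksp = 27 × (4.85×10⁻⁶)^4 = 1.49×10⁻²⁰

Ksp = 1.49×10⁻²⁰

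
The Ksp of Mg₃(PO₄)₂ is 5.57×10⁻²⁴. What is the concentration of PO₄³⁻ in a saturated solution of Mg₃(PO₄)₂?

1.75×10⁻⁵ M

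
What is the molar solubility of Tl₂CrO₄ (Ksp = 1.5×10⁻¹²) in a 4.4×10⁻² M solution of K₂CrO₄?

Tl₂CrO₄(s) ⇌ 2 Tl⁺(aq) + CrO₄²⁻(aq)
Let s be the solubility of Tl₂CrO₄ here. The common ion gives [CrO₄²⁻] ≈ 4.4×10⁻² M, and [Tl⁺] = 2s.
Ksp = [Tl⁺]^2[CrO₄²⁻] = (2s)^2(4.4×10⁻²)
(2s)^2 = 1.5×10⁻¹² / (4.4×10⁻²) = 3.4×10⁻¹¹
s = 2.9×10⁻⁶ M

2.9×10⁻⁶ M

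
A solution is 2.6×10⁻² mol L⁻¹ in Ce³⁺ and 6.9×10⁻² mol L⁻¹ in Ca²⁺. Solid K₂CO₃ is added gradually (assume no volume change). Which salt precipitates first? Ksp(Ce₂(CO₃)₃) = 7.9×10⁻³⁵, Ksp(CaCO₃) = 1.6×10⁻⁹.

Ce₂(CO₃)₃

The threshold for precipitation is Q = Ksp.
For Ce₂(CO₃)₃: [CO₃²⁻] = (Ksp/[Ce³⁺]^2)^(1/3) = 4.9×10⁻¹¹ mol L⁻¹
For CaCO₃: [CO₃²⁻] = (Ksp/[Ca²⁺]) = 2.3×10⁻⁸ mol L⁻¹
Since Ce₂(CO₃)₃ needs less CO₃²⁻ to reach saturation, it precipitates first.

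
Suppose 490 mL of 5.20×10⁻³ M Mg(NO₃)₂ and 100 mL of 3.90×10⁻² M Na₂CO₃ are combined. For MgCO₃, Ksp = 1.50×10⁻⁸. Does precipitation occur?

Yes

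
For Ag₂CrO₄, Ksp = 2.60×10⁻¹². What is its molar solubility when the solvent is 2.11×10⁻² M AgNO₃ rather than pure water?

Ag₂CrO₄(s) ⇌ 2 Ag⁺(aq) + CrO₄²⁻(aq)
Let s be the solubility of Ag₂CrO₄ here. The common ion gives [Ag⁺] ≈ 2.11×10⁻² M, and [CrO₄²⁻] = s.
Ksp = [Ag⁺]^2[CrO₄²⁻] = (2.11×10⁻²)^2s
s = 2.60×10⁻¹² / (2.11×10⁻²)^2 = 5.84×10⁻⁹
s = 5.84×10⁻⁹ M

5.84×10⁻⁹ M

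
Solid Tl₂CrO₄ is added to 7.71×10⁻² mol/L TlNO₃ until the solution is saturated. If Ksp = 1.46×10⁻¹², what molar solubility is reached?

Tl₂CrO₄(s) ⇌ 2 Tl⁺(aq) + CrO₄²⁻(aq)
Tl⁺ is already present at 7.71×10⁻² mol/L. If s mol/L of Tl₂CrO₄ dissolves, [CrO₄²⁻] = s while [Tl⁺] ≈ 7.71×10⁻² mol/L.
Ksp = [Tl⁺]^2[CrO₄²⁻] = (7.71×10⁻²)^2s
s = 1.46×10⁻¹² / (7.71×10⁻²)^2 = 2.46×10⁻¹⁰
s = 2.46×10⁻¹⁰ mol/L

2.46×10⁻¹⁰ M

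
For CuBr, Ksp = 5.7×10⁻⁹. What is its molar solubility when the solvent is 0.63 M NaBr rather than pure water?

9.0×10⁻⁹ M

CuBr(s) ⇌ Cu⁺(aq) + Br⁻(aq)
Let s be the solubility of CuBr here. The common ion gives [Br⁻] ≈ 0.63 M, and [Cu⁺] = s.
Ksp = [Cu⁺][Br⁻] = s(0.63)
s = 5.7×10⁻⁹ / (0.63) = 9.0×10⁻⁹
s = 9.0×10⁻⁹ M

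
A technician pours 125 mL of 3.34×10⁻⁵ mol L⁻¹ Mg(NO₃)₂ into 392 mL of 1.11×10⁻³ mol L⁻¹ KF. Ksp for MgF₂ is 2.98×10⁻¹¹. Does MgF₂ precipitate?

No

The combined volume is 517 mL.
[Mg²⁺] = (3.34×10⁻⁵)(125)/517 = 8.08×10⁻⁶ mol L⁻¹
[F⁻] = (1.11×10⁻³)(392)/517 = 8.42×10⁻⁴ mol L⁻¹
Q = [Mg²⁺][F⁻]^2 = 5.72×10⁻¹²
Since Q (5.72×10⁻¹²) is less than Ksp (2.98×10⁻¹¹), no MgF₂ precipitates.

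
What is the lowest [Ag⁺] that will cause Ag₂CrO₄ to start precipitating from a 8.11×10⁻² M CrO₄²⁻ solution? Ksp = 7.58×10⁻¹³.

The threshold for precipitation is Q = Ksp.
Ag₂CrO₄(s) ⇌ 2 Ag⁺(aq) + CrO₄²⁻(aq)
Ksp = [Ag⁺]^2[CrO₄²⁻] = [Ag⁺]^2(8.11×10⁻²)
[Ag⁺]^2 = 7.58×10⁻¹³ / (8.11×10⁻²) = 9.35×10⁻¹²
[Ag⁺] = 3.06×10⁻⁶ M

3.06×10⁻⁶ M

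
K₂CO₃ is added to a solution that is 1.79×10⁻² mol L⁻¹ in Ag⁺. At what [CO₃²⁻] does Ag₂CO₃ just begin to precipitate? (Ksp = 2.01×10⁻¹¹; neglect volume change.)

Precipitation of each salt begins when its ion product equals Ksp.
Ag₂CO₃(s) ⇌ 2 Ag⁺(aq) + CO₃²⁻(aq)
Ksp = [Ag⁺]^2[CO₃²⁻] = [CO₃²⁻](1.79×10⁻²)^2
[CO₃²⁻] = 2.01×10⁻¹¹ / (1.79×10⁻²)^2 = 6.27×10⁻⁸
[CO₃²⁻] = 6.27×10⁻⁸ mol L⁻¹

6.27×10⁻⁸ M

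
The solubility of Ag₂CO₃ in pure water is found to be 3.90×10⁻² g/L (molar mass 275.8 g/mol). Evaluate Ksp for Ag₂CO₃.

Molar solubility s = (3.90×10⁻² g/L) / (275.8 g/mol) = 1.4141×10⁻⁴ mol/L
Ag₂CO₃(s) ⇌ 2 Ag⁺(aq) + CO₃²⁻(aq)
If s mol/L of Ag₂CO₃ dissolves, [Ag⁺] = 2s and [CO₃²⁻] = s.
Ksp = [Ag⁺]^2[CO₃²⁻] = (2s)^2 · s = 4s^3
Ksp = 4 × (1.4141×10⁻⁴)^3 = 1.13×10⁻¹¹

Ksp = 1.13×10⁻¹¹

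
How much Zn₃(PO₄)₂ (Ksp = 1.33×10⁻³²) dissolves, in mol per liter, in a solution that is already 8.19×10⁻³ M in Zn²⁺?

7.78×10⁻¹⁴ M

Zn₃(PO₄)₂(s) ⇌ 3 Zn²⁺(aq) + 2 PO₄³⁻(aq)
Zn²⁺ is already present at 8.19×10⁻³ M. If s mol/L of Zn₃(PO₄)₂ dissolves, [PO₄³⁻] = 2s while [Zn²⁺] ≈ 8.19×10⁻³ M.
Ksp = [Zn²⁺]^3[PO₄³⁻]^2 = (8.19×10⁻³)^3(2s)^2
(2s)^2 = 1.33×10⁻³² / (8.19×10⁻³)^3 = 2.42×10⁻²⁶
s = 7.78×10⁻¹⁴ M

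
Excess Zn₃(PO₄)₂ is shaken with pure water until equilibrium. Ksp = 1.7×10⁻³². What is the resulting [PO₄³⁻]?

3.5×10⁻⁷ M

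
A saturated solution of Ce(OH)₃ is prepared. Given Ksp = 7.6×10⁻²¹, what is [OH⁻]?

Ce(OH)₃(s) ⇌ Ce³⁺(aq) + 3 OH⁻(aq)
With molar solubility s: [Ce³⁺] = s, [OH⁻] = 3s.
Ksp = [Ce³⁺][OH⁻]^3 = s · (3s)^3 = 27s^4 = 7.6×10⁻²¹
s = 4.1×10⁻⁶ mol L⁻¹
[OH⁻] = 3s = 1.2×10⁻⁵ mol L⁻¹

1.2×10⁻⁵ M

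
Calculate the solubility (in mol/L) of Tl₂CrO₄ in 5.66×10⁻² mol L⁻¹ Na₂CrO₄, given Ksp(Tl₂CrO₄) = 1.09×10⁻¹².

2.19×10⁻⁶ M

Tl₂CrO₄(s) ⇌ 2 Tl⁺(aq) + CrO₄²⁻(aq)
With CrO₄²⁻ already at 5.66×10⁻² mol L⁻¹ and s small, take [CrO₄²⁻] ≈ 5.66×10⁻² mol L⁻¹ and [Tl⁺] = 2s.
Ksp = [Tl⁺]^2[CrO₄²⁻] = (2s)^2(5.66×10⁻²)
(2s)^2 = 1.09×10⁻¹² / (5.66×10⁻²) = 1.93×10⁻¹¹
s = 2.19×10⁻⁶ mol L⁻¹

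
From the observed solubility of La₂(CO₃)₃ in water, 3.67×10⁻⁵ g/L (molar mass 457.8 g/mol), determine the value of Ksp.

Molar solubility s = (3.67×10⁻⁵ g/L) / (457.8 g/mol) = 8.0166×10⁻⁸ mol/L
La₂(CO₃)₃(s) ⇌ 2 La³⁺(aq) + 3 CO₃²⁻(aq)
For each mole of La₂(CO₃)₃ that dissolves per liter, [La³⁺] = 2s and [CO₃²⁻] = 3s; let s denote this solubility.
Ksp = [La³⁺]^2[CO₃²⁻]^3 = (2s)^2 · (3s)^3 = 108s^5
Ksp = 108 × (8.0166×10⁻⁸)^5 = 3.58×10⁻³⁴

Ksp = 3.58×10⁻³⁴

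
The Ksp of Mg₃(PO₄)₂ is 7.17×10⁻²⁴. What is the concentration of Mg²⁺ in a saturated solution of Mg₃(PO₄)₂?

2.76×10⁻⁵ M

Mg₃(PO₄)₂(s) ⇌ 3 Mg²⁺(aq) + 2 PO₄³⁻(aq)
If s mol/L of Mg₃(PO₄)₂ dissolves, [Mg²⁺] = 3s and [PO₄³⁻] = 2s.
Ksp = [Mg²⁺]^3[PO₄³⁻]^2 = (3s)^3 · (2s)^2 = 108s^5 = 7.17×10⁻²⁴
s = 9.21×10⁻⁶ mol L⁻¹
[Mg²⁺] = 3s = 2.76×10⁻⁵ mol L⁻¹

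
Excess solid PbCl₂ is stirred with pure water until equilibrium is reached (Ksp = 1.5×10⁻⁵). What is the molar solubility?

PbCl₂(s) ⇌ Pb²⁺(aq) + 2 Cl⁻(aq)
For each mole of PbCl₂ that dissolves per liter, [Pb²⁺] = s and [Cl⁻] = 2s; let s denote this solubility.
Ksp = [Pb²⁺][Cl⁻]^2 = s · (2s)^2 = 4s^3
4s^3 = 1.5×10⁻⁵  ⇒  s^3 = 3.8×10⁻⁶
s = 1.6×10⁻² mol L⁻¹

1.6×10⁻² M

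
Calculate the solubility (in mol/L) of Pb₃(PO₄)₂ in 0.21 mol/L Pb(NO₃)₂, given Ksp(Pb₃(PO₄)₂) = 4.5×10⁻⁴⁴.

Pb₃(PO₄)₂(s) ⇌ 3 Pb²⁺(aq) + 2 PO₄³⁻(aq)
Pb²⁺ is already present at 0.21 mol/L. If s mol/L of Pb₃(PO₄)₂ dissolves, [PO₄³⁻] = 2s while [Pb²⁺] ≈ 0.21 mol/L.
Ksp = [Pb²⁺]^3[PO₄³⁻]^2 = (0.21)^3(2s)^2
(2s)^2 = 4.5×10⁻⁴⁴ / (0.21)^3 = 4.9×10⁻⁴²
s = 1.1×10⁻²¹ mol/L

1.1×10⁻²¹ M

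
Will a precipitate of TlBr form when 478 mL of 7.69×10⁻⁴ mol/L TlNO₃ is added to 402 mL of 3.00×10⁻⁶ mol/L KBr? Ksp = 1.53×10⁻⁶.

No

After mixing, V = 478 mL + 402 mL = 880 mL.
[Tl⁺] = (7.69×10⁻⁴)(478)/880 = 4.18×10⁻⁴ mol/L
[Br⁻] = (3.00×10⁻⁶)(402)/880 = 1.37×10⁻⁶ mol/L
Q = [Tl⁺][Br⁻] = 5.72×10⁻¹⁰
Since Q (5.72×10⁻¹⁰) is less than Ksp (1.53×10⁻⁶), no TlBr precipitates.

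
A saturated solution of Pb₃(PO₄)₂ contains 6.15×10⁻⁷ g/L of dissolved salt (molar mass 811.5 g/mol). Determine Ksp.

Ksp = 2.70×10⁻⁴⁴

Molar solubility s = (6.15×10⁻⁷ g/L) / (811.5 g/mol) = 7.5786×10⁻¹⁰ mol/L
Pb₃(PO₄)₂(s) ⇌ 3 Pb²⁺(aq) + 2 PO₄³⁻(aq)
Let s be the molar solubility. Then [Pb²⁺] = 3s and [PO₄³⁻] = 2s.
Ksp = [Pb²⁺]^3[PO₄³⁻]^2 = (3s)^3 · (2s)^2 = 108s^5
Ksp = 108 × (7.5786×10⁻¹⁰)^5 = 2.70×10⁻⁴⁴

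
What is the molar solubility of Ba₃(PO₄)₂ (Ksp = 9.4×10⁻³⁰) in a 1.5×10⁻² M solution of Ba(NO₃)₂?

Ba₃(PO₄)₂(s) ⇌ 3 Ba²⁺(aq) + 2 PO₄³⁻(aq)
Ba²⁺ is already present at 1.5×10⁻² M. If s mol/L of Ba₃(PO₄)₂ dissolves, [PO₄³⁻] = 2s while [Ba²⁺] ≈ 1.5×10⁻² M.
Ksp = [Ba²⁺]^3[PO₄³⁻]^2 = (1.5×10⁻²)^3(2s)^2
(2s)^2 = 9.4×10⁻³⁰ / (1.5×10⁻²)^3 = 2.8×10⁻²⁴
s = 8.3×10⁻¹³ M

8.3×10⁻¹³ M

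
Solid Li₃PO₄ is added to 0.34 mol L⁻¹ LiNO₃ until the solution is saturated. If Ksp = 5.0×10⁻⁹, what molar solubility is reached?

1.3×10⁻⁷ M

Li₃PO₄(s) ⇌ 3 Li⁺(aq) + PO₄³⁻(aq)
With Li⁺ already at 0.34 mol L⁻¹ and s small, take [Li⁺] ≈ 0.34 mol L⁻¹ and [PO₄³⁻] = s.
Ksp = [Li⁺]^3[PO₄³⁻] = (0.34)^3s
s = 5.0×10⁻⁹ / (0.34)^3 = 1.3×10⁻⁷
s = 1.3×10⁻⁷ mol L⁻¹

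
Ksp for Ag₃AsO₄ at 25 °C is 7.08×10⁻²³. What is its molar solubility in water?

1.27×10⁻⁶ M

Ag₃AsO₄(s) ⇌ 3 Ag⁺(aq) + AsO₄³⁻(aq)
For each mole of Ag₃AsO₄ that dissolves per liter, [Ag⁺] = 3s and [AsO₄³⁻] = s; let s denote this solubility.
Ksp = [Ag⁺]^3[AsO₄³⁻] = (3s)^3 · s = 27s^4
27s^4 = 7.08×10⁻²³  ⇒  s^4 = 2.62×10⁻²⁴
Taking the 4th root, s = 1.27×10⁻⁶ mol/L.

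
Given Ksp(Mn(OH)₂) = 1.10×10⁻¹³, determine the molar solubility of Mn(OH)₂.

3.02×10⁻⁵ M

Mn(OH)₂(s) ⇌ Mn²⁺(aq) + 2 OH⁻(aq)
With molar solubility s: [Mn²⁺] = s, [OH⁻] = 2s.
Ksp = [Mn²⁺][OH⁻]^2 = s · (2s)^2 = 4s^3
4s^3 = 1.10×10⁻¹³  ⇒  s^3 = 2.75×10⁻¹⁴
s = 3.02×10⁻⁵ mol/L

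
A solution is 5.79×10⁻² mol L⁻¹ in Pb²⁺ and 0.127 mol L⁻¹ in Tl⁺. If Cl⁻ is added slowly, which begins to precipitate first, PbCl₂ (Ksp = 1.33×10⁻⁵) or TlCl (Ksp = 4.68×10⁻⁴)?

The threshold for precipitation is Q = Ksp.
For PbCl₂: [Cl⁻] = (Ksp/[Pb²⁺])^(1/2) = 1.52×10⁻² mol L⁻¹
For TlCl: [Cl⁻] = (Ksp/[Tl⁺]) = 3.69×10⁻³ mol L⁻¹
Since TlCl needs less Cl⁻ to reach saturation, it precipitates first.

TlCl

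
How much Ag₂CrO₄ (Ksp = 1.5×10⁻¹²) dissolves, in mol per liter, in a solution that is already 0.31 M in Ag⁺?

1.6×10⁻¹¹ M

Ag₂CrO₄(s) ⇌ 2 Ag⁺(aq) + CrO₄²⁻(aq)
Let s be the solubility of Ag₂CrO₄ here. The common ion gives [Ag⁺] ≈ 0.31 M, and [CrO₄²⁻] = s.
Ksp = [Ag⁺]^2[CrO₄²⁻] = (0.31)^2s
s = 1.5×10⁻¹² / (0.31)^2 = 1.6×10⁻¹¹
s = 1.6×10⁻¹¹ M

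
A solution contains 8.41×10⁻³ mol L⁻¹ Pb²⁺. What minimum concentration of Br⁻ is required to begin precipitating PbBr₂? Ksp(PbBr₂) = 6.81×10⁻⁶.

Precipitation of each salt begins when its ion product equals Ksp.
PbBr₂(s) ⇌ Pb²⁺(aq) + 2 Br⁻(aq)
Ksp = [Pb²⁺][Br⁻]^2 = [Br⁻]^2(8.41×10⁻³)
[Br⁻]^2 = 6.81×10⁻⁶ / (8.41×10⁻³) = 8.10×10⁻⁴
[Br⁻] = 2.85×10⁻² mol L⁻¹

2.85×10⁻² M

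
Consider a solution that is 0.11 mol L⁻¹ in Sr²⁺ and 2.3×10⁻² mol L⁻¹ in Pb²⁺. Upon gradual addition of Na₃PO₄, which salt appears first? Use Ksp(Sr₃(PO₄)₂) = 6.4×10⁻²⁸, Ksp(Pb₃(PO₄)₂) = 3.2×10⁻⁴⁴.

Pb₃(PO₄)₂

The threshold for precipitation is Q = Ksp.
For Sr₃(PO₄)₂: [PO₄³⁻] = (Ksp/[Sr²⁺]^3)^(1/2) = 6.9×10⁻¹³ mol L⁻¹
For Pb₃(PO₄)₂: [PO₄³⁻] = (Ksp/[Pb²⁺]^3)^(1/2) = 5.1×10⁻²⁰ mol L⁻¹
Pb₃(PO₄)₂ requires the lower [PO₄³⁻], so it precipitates first.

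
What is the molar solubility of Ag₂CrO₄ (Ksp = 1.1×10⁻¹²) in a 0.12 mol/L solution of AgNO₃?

7.6×10⁻¹¹ M

Ag₂CrO₄(s) ⇌ 2 Ag⁺(aq) + CrO₄²⁻(aq)
With Ag⁺ already at 0.12 mol/L and s small, take [Ag⁺] ≈ 0.12 mol/L and [CrO₄²⁻] = s.
Ksp = [Ag⁺]^2[CrO₄²⁻] = (0.12)^2s
s = 1.1×10⁻¹² / (0.12)^2 = 7.6×10⁻¹¹
s = 7.6×10⁻¹¹ mol/L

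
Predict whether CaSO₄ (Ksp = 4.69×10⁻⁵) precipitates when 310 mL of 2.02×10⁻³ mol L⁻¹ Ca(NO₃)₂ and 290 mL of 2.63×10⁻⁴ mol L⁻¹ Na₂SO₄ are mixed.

Total volume after mixing = 310 + 290 = 600 mL.
[Ca²⁺] = (2.02×10⁻³)(310)/600 = 1.04×10⁻³ mol L⁻¹
[SO₄²⁻] = (2.63×10⁻⁴)(290)/600 = 1.27×10⁻⁴ mol L⁻¹
Q = [Ca²⁺][SO₄²⁻] = 1.33×10⁻⁷
Since Q (1.33×10⁻⁷) is less than Ksp (4.69×10⁻⁵), no CaSO₄ precipitates.

No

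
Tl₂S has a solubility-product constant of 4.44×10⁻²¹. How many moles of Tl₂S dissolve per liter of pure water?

1.04×10⁻⁷ M

Tl₂S(s) ⇌ 2 Tl⁺(aq) + S²⁻(aq)
If s mol/L of Tl₂S dissolves, [Tl⁺] = 2s and [S²⁻] = s.
Ksp = [Tl⁺]^2[S²⁻] = (2s)^2 · s = 4s^3
4s^3 = 4.44×10⁻²¹  ⇒  s^3 = 1.11×10⁻²¹
s = (1.11×10⁻²¹)^(1/3) = 1.04×10⁻⁷ mol L⁻¹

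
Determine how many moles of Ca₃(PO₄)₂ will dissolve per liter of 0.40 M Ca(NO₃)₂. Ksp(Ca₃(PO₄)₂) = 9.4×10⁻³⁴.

6.1×10⁻¹⁷ M

Ca₃(PO₄)₂(s) ⇌ 3 Ca²⁺(aq) + 2 PO₄³⁻(aq)
With Ca²⁺ already at 0.40 M and s small, take [Ca²⁺] ≈ 0.40 M and [PO₄³⁻] = 2s.
Ksp = [Ca²⁺]^3[PO₄³⁻]^2 = (0.40)^3(2s)^2
(2s)^2 = 9.4×10⁻³⁴ / (0.40)^3 = 1.5×10⁻³²
s = 6.1×10⁻¹⁷ M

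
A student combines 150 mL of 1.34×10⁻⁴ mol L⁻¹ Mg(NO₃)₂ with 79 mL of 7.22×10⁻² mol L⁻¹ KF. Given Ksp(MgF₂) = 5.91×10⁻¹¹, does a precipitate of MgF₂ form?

Yes

The combined volume is 229 mL.
[Mg²⁺] = (1.34×10⁻⁴)(150)/229 = 8.78×10⁻⁵ mol L⁻¹
[F⁻] = (7.22×10⁻²)(79)/229 = 2.49×10⁻² mol L⁻¹
Q = [Mg²⁺][F⁻]^2 = 5.45×10⁻⁸
Because Q > Ksp (5.45×10⁻⁸ vs 5.91×10⁻¹¹), a precipitate of MgF₂ forms.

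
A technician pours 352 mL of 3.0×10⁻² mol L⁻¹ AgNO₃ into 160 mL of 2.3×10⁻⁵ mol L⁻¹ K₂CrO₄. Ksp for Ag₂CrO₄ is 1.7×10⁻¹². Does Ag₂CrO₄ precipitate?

Yes

Total volume after mixing = 352 + 160 = 512 mL.
[Ag⁺] = (3.0×10⁻²)(352)/512 = 2.1×10⁻² mol L⁻¹
[CrO₄²⁻] = (2.3×10⁻⁵)(160)/512 = 7.2×10⁻⁶ mol L⁻¹
Q = [Ag⁺]^2[CrO₄²⁻] = 3.1×10⁻⁹
Q = 3.1×10⁻⁹ > Ksp = 1.7×10⁻¹², so the solution is supersaturated and Ag₂CrO₄ precipitates.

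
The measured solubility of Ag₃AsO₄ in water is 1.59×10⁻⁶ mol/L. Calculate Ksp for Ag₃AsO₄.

Ag₃AsO₄(s) ⇌ 3 Ag⁺(aq) + AsO₄³⁻(aq)
Call the molar solubility s, so that [Ag⁺] = 3s and [AsO₄³⁻] = s.
Ksp = [Ag⁺]^3[AsO₄³⁻] = (3s)^3 · s = 27s^4
Ksp = 27 × (1.59×10⁻⁶)^4 = 1.73×10⁻²²

Ksp = 1.73×10⁻²²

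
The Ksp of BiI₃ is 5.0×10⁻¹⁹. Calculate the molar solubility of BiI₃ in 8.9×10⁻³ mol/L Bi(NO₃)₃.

1.3×10⁻⁶ M

BiI₃(s) ⇌ Bi³⁺(aq) + 3 I⁻(aq)
With Bi³⁺ already at 8.9×10⁻³ mol/L and s small, take [Bi³⁺] ≈ 8.9×10⁻³ mol/L and [I⁻] = 3s.
Ksp = [Bi³⁺][I⁻]^3 = (8.9×10⁻³)(3s)^3
(3s)^3 = 5.0×10⁻¹⁹ / (8.9×10⁻³) = 5.6×10⁻¹⁷
s = 1.3×10⁻⁶ mol/L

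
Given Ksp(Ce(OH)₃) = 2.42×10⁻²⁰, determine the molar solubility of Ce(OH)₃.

5.47×10⁻⁶ M

Ce(OH)₃(s) ⇌ Ce³⁺(aq) + 3 OH⁻(aq)
With molar solubility s: [Ce³⁺] = s, [OH⁻] = 3s.
Ksp = [Ce³⁺][OH⁻]^3 = s · (3s)^3 = 27s^4
27s^4 = 2.42×10⁻²⁰  ⇒  s^4 = 8.96×10⁻²²
s = 5.47×10⁻⁶ M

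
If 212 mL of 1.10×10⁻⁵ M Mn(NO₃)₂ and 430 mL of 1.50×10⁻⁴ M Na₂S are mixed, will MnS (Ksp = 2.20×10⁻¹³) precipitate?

Yes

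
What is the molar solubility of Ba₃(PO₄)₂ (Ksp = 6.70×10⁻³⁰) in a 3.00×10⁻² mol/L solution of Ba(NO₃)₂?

Ba₃(PO₄)₂(s) ⇌ 3 Ba²⁺(aq) + 2 PO₄³⁻(aq)
Let s be the solubility of Ba₃(PO₄)₂ here. The common ion gives [Ba²⁺] ≈ 3.00×10⁻² mol/L, and [PO₄³⁻] = 2s.
Ksp = [Ba²⁺]^3[PO₄³⁻]^2 = (3.00×10⁻²)^3(2s)^2
(2s)^2 = 6.70×10⁻³⁰ / (3.00×10⁻²)^3 = 2.48×10⁻²⁵
s = 2.49×10⁻¹³ mol/L

2.49×10⁻¹³ M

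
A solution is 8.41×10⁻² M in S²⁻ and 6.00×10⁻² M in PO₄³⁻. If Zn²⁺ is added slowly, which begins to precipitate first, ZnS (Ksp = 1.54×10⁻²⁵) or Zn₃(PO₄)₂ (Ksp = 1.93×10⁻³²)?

ZnS

Precipitation of each salt begins when its ion product equals Ksp.
For ZnS: [Zn²⁺] = (Ksp/[S²⁻]) = 1.83×10⁻²⁴ M
For Zn₃(PO₄)₂: [Zn²⁺] = (Ksp/[PO₄³⁻]^2)^(1/3) = 1.75×10⁻¹⁰ M
Since ZnS needs less Zn²⁺ to reach saturation, it precipitates first.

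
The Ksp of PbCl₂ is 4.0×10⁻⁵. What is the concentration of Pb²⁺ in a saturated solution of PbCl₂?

PbCl₂(s) ⇌ Pb²⁺(aq) + 2 Cl⁻(aq)
For each mole of PbCl₂ that dissolves per liter, [Pb²⁺] = s and [Cl⁻] = 2s; let s denote this solubility.
Ksp = [Pb²⁺][Cl⁻]^2 = s · (2s)^2 = 4s^3 = 4.0×10⁻⁵
s = 2.2×10⁻² mol/L
[Pb²⁺] = s = 2.2×10⁻² mol/L

2.2×10⁻² M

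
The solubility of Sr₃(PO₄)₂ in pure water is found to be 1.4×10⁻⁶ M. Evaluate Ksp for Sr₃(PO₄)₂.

Sr₃(PO₄)₂(s) ⇌ 3 Sr²⁺(aq) + 2 PO₄³⁻(aq)
With molar solubility s: [Sr²⁺] = 3s, [PO₄³⁻] = 2s.
Ksp = [Sr²⁺]^3[PO₄³⁻]^2 = (3s)^3 · (2s)^2 = 108s^5
Ksp = 108 × (1.4×10⁻⁶)^5 = 5.8×10⁻²⁸

Ksp = 5.8×10⁻²⁸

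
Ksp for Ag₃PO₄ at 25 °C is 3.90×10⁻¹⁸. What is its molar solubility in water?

Ag₃PO₄(s) ⇌ 3 Ag⁺(aq) + PO₄³⁻(aq)
Let s be the molar solubility. Then [Ag⁺] = 3s and [PO₄³⁻] = s.
Ksp = [Ag⁺]^3[PO₄³⁻] = (3s)^3 · s = 27s^4
27s^4 = 3.90×10⁻¹⁸  ⇒  s^4 = 1.44×10⁻¹⁹
s = 1.95×10⁻⁵ mol L⁻¹

1.95×10⁻⁵ M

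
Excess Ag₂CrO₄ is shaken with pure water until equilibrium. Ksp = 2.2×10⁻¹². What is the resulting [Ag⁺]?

1.6×10⁻⁴ M

Ag₂CrO₄(s) ⇌ 2 Ag⁺(aq) + CrO₄²⁻(aq)
For each mole of Ag₂CrO₄ that dissolves per liter, [Ag⁺] = 2s and [CrO₄²⁻] = s; let s denote this solubility.
Ksp = [Ag⁺]^2[CrO₄²⁻] = (2s)^2 · s = 4s^3 = 2.2×10⁻¹²
s = 8.2×10⁻⁵ M
[Ag⁺] = 2s = 1.6×10⁻⁴ M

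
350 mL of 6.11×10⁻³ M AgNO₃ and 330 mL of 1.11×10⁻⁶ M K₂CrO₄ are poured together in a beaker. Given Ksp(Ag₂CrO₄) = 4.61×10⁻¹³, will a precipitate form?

Total volume after mixing = 350 + 330 = 680 mL.
[Ag⁺] = (6.11×10⁻³)(350)/680 = 3.14×10⁻³ M
[CrO₄²⁻] = (1.11×10⁻⁶)(330)/680 = 5.39×10⁻⁷ M
Q = [Ag⁺]^2[CrO₄²⁻] = 5.33×10⁻¹²
Since Q (5.33×10⁻¹²) exceeds Ksp (4.61×10⁻¹³), Ag₂CrO₄ will precipitate.

Yes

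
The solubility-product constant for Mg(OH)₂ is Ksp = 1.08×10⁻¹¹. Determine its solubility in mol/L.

Mg(OH)₂(s) ⇌ Mg²⁺(aq) + 2 OH⁻(aq)
For each mole of Mg(OH)₂ that dissolves per liter, [Mg²⁺] = s and [OH⁻] = 2s; let s denote this solubility.
Ksp = [Mg²⁺][OH⁻]^2 = s · (2s)^2 = 4s^3
4s^3 = 1.08×10⁻¹¹  ⇒  s^3 = 2.70×10⁻¹²
s = (2.70×10⁻¹²)^(1/3) = 1.39×10⁻⁴ M

1.39×10⁻⁴ M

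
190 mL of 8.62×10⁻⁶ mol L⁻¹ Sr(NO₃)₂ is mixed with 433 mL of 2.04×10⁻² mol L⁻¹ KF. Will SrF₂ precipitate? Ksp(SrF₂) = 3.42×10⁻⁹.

No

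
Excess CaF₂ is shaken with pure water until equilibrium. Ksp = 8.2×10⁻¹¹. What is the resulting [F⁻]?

CaF₂(s) ⇌ Ca²⁺(aq) + 2 F⁻(aq)
Call the molar solubility s, so that [Ca²⁺] = s and [F⁻] = 2s.
Ksp = [Ca²⁺][F⁻]^2 = s · (2s)^2 = 4s^3 = 8.2×10⁻¹¹
s = 2.7×10⁻⁴ mol/L
[F⁻] = 2s = 5.5×10⁻⁴ mol/L

5.5×10⁻⁴ M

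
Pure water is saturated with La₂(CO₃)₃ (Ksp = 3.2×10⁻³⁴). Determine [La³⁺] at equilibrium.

La₂(CO₃)₃(s) ⇌ 2 La³⁺(aq) + 3 CO₃²⁻(aq)
Call the molar solubility s, so that [La³⁺] = 2s and [CO₃²⁻] = 3s.
Ksp = [La³⁺]^2[CO₃²⁻]^3 = (2s)^2 · (3s)^3 = 108s^5 = 3.2×10⁻³⁴
s = 7.8×10⁻⁸ M
[La³⁺] = 2s = 1.6×10⁻⁷ M

1.6×10⁻⁷ M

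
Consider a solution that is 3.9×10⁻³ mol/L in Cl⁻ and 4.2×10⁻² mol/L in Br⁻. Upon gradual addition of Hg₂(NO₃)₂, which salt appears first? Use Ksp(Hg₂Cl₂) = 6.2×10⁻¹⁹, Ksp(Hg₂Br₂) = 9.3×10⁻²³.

A salt starts to precipitate once the ion product Q reaches its Ksp.
For Hg₂Cl₂: [Hg₂²⁺] = (Ksp/[Cl⁻]^2) = 4.1×10⁻¹⁴ mol/L
For Hg₂Br₂: [Hg₂²⁺] = (Ksp/[Br⁻]^2) = 5.3×10⁻²⁰ mol/L
The smaller threshold [Hg₂²⁺] is reached first, so Hg₂Br₂ precipitates first.

Hg₂Br₂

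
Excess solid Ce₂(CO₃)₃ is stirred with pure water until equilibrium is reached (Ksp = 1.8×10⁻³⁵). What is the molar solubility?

4.4×10⁻⁸ M

Ce₂(CO₃)₃(s) ⇌ 2 Ce³⁺(aq) + 3 CO₃²⁻(aq)
For each mole of Ce₂(CO₃)₃ that dissolves per liter, [Ce³⁺] = 2s and [CO₃²⁻] = 3s; let s denote this solubility.
Ksp = [Ce³⁺]^2[CO₃²⁻]^3 = (2s)^2 · (3s)^3 = 108s^5
108s^5 = 1.8×10⁻³⁵  ⇒  s^5 = 1.7×10⁻³⁷
s = (1.7×10⁻³⁷)^(1/5) = 4.4×10⁻⁸ M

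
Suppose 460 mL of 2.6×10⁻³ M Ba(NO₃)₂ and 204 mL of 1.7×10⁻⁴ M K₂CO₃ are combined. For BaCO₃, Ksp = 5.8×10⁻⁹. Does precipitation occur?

The combined volume is 664 mL.
[Ba²⁺] = (2.6×10⁻³)(460)/664 = 1.8×10⁻³ M
[CO₃²⁻] = (1.7×10⁻⁴)(204)/664 = 5.2×10⁻⁵ M
Q = [Ba²⁺][CO₃²⁻] = 9.4×10⁻⁸
Because Q > Ksp (9.4×10⁻⁸ vs 5.8×10⁻⁹), a precipitate of BaCO₃ forms.

Yes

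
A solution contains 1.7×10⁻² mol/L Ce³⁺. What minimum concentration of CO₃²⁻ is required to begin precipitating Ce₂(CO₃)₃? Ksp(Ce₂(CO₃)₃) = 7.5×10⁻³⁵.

6.4×10⁻¹¹ M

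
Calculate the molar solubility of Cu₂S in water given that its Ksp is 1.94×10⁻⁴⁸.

7.86×10⁻¹⁷ M

Cu₂S(s) ⇌ 2 Cu⁺(aq) + S²⁻(aq)
Let s be the molar solubility. Then [Cu⁺] = 2s and [S²⁻] = s.
Ksp = [Cu⁺]^2[S²⁻] = (2s)^2 · s = 4s^3
4s^3 = 1.94×10⁻⁴⁸  ⇒  s^3 = 4.85×10⁻⁴⁹
s = (4.85×10⁻⁴⁹)^(1/3) = 7.86×10⁻¹⁷ mol/L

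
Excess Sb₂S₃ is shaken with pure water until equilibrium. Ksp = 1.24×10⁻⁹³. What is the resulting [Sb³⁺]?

2.06×10⁻¹⁹ M

Sb₂S₃(s) ⇌ 2 Sb³⁺(aq) + 3 S²⁻(aq)
Let s be the molar solubility. Then [Sb³⁺] = 2s and [S²⁻] = 3s.
Ksp = [Sb³⁺]^2[S²⁻]^3 = (2s)^2 · (3s)^3 = 108s^5 = 1.24×10⁻⁹³
s = 1.03×10⁻¹⁹ M
[Sb³⁺] = 2s = 2.06×10⁻¹⁹ M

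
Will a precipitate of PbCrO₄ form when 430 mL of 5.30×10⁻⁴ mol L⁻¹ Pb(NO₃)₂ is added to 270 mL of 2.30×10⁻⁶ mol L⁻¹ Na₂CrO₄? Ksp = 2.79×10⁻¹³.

Total volume after mixing = 430 + 270 = 700 mL.
[Pb²⁺] = (5.30×10⁻⁴)(430)/700 = 3.26×10⁻⁴ mol L⁻¹
[CrO₄²⁻] = (2.30×10⁻⁶)(270)/700 = 8.87×10⁻⁷ mol L⁻¹
Q = [Pb²⁺][CrO₄²⁻] = 2.89×10⁻¹⁰
Because Q > Ksp (2.89×10⁻¹⁰ vs 2.79×10⁻¹³), a precipitate of PbCrO₄ forms.

Yes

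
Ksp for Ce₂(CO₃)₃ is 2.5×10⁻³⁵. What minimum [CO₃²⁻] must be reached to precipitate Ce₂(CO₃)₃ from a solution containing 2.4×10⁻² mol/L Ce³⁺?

Precipitation of each salt begins when its ion product equals Ksp.
Ce₂(CO₃)₃(s) ⇌ 2 Ce³⁺(aq) + 3 CO₃²⁻(aq)
Ksp = [Ce³⁺]^2[CO₃²⁻]^3 = [CO₃²⁻]^3(2.4×10⁻²)^2
[CO₃²⁻]^3 = 2.5×10⁻³⁵ / (2.4×10⁻²)^2 = 4.3×10⁻³²
[CO₃²⁻] = 3.5×10⁻¹¹ mol/L

3.5×10⁻¹¹ M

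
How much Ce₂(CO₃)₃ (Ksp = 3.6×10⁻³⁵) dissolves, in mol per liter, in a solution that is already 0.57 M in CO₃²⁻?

7.0×10⁻¹⁸ M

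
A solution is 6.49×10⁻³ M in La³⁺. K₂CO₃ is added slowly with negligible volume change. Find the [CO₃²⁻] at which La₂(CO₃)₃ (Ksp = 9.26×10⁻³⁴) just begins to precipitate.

2.80×10⁻¹⁰ M

Precipitation begins when Q = Ksp.
La₂(CO₃)₃(s) ⇌ 2 La³⁺(aq) + 3 CO₃²⁻(aq)
Ksp = [La³⁺]^2[CO₃²⁻]^3 = [CO₃²⁻]^3(6.49×10⁻³)^2
[CO₃²⁻]^3 = 9.26×10⁻³⁴ / (6.49×10⁻³)^2 = 2.20×10⁻²⁹
[CO₃²⁻] = 2.80×10⁻¹⁰ M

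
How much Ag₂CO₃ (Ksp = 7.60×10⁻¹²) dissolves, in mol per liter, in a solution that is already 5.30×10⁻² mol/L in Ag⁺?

Ag₂CO₃(s) ⇌ 2 Ag⁺(aq) + CO₃²⁻(aq)
With Ag⁺ already at 5.30×10⁻² mol/L and s small, take [Ag⁺] ≈ 5.30×10⁻² mol/L and [CO₃²⁻] = s.
Ksp = [Ag⁺]^2[CO₃²⁻] = (5.30×10⁻²)^2s
s = 7.60×10⁻¹² / (5.30×10⁻²)^2 = 2.71×10⁻⁹
s = 2.71×10⁻⁹ mol/L

2.71×10⁻⁹ M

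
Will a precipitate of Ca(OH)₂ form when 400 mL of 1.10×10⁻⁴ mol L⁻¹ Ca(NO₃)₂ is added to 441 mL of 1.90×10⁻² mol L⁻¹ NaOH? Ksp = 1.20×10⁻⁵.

No

After mixing, V = 400 mL + 441 mL = 841 mL.
[Ca²⁺] = (1.10×10⁻⁴)(400)/841 = 5.23×10⁻⁵ mol L⁻¹
[OH⁻] = (1.90×10⁻²)(441)/841 = 9.96×10⁻³ mol L⁻¹
Q = [Ca²⁺][OH⁻]^2 = 5.19×10⁻⁹
Q < Ksp (5.19×10⁻⁹ vs 1.20×10⁻⁵); the solution remains unsaturated and no precipitate forms.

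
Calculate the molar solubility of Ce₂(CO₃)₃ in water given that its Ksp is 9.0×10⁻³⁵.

6.1×10⁻⁸ M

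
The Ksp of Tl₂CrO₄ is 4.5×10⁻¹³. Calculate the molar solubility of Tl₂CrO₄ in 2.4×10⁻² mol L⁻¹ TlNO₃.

7.8×10⁻¹⁰ M

Tl₂CrO₄(s) ⇌ 2 Tl⁺(aq) + CrO₄²⁻(aq)
Tl⁺ is already present at 2.4×10⁻² mol L⁻¹. If s mol/L of Tl₂CrO₄ dissolves, [CrO₄²⁻] = s while [Tl⁺] ≈ 2.4×10⁻² mol L⁻¹.
Ksp = [Tl⁺]^2[CrO₄²⁻] = (2.4×10⁻²)^2s
s = 4.5×10⁻¹³ / (2.4×10⁻²)^2 = 7.8×10⁻¹⁰
s = 7.8×10⁻¹⁰ mol L⁻¹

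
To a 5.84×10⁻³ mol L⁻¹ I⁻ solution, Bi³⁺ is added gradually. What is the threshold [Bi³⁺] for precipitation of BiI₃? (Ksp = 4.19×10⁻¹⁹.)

Each salt precipitates once Q = Ksp for that salt.
BiI₃(s) ⇌ Bi³⁺(aq) + 3 I⁻(aq)
Ksp = [Bi³⁺][I⁻]^3 = [Bi³⁺](5.84×10⁻³)^3
[Bi³⁺] = 4.19×10⁻¹⁹ / (5.84×10⁻³)^3 = 2.10×10⁻¹²
[Bi³⁺] = 2.10×10⁻¹² mol L⁻¹

2.10×10⁻¹² M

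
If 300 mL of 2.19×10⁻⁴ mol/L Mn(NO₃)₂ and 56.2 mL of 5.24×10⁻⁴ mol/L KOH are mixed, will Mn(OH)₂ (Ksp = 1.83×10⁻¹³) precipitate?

Total volume after mixing = 300 + 56.2 = 356.2 mL.
[Mn²⁺] = (2.19×10⁻⁴)(300)/356.2 = 1.84×10⁻⁴ mol/L
[OH⁻] = (5.24×10⁻⁴)(56.2)/356.2 = 8.27×10⁻⁵ mol/L
Q = [Mn²⁺][OH⁻]^2 = 1.26×10⁻¹²
Since Q (1.26×10⁻¹²) exceeds Ksp (1.83×10⁻¹³), Mn(OH)₂ will precipitate.

Yes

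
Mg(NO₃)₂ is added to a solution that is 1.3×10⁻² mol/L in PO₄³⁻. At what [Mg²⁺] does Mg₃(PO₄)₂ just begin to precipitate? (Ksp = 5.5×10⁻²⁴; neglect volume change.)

3.2×10⁻⁷ M

A salt starts to precipitate once the ion product Q reaches its Ksp.
Mg₃(PO₄)₂(s) ⇌ 3 Mg²⁺(aq) + 2 PO₄³⁻(aq)
Ksp = [Mg²⁺]^3[PO₄³⁻]^2 = [Mg²⁺]^3(1.3×10⁻²)^2
[Mg²⁺]^3 = 5.5×10⁻²⁴ / (1.3×10⁻²)^2 = 3.3×10⁻²⁰
[Mg²⁺] = 3.2×10⁻⁷ mol/L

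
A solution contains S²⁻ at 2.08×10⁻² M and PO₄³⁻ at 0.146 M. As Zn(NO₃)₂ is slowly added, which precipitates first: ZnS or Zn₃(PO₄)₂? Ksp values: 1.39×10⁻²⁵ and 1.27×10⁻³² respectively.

A salt starts to precipitate once the ion product Q reaches its Ksp.
For ZnS: [Zn²⁺] = (Ksp/[S²⁻]) = 6.68×10⁻²⁴ M
For Zn₃(PO₄)₂: [Zn²⁺] = (Ksp/[PO₄³⁻]^2)^(1/3) = 8.41×10⁻¹¹ M
The smaller threshold [Zn²⁺] is reached first, so ZnS precipitates first.

ZnS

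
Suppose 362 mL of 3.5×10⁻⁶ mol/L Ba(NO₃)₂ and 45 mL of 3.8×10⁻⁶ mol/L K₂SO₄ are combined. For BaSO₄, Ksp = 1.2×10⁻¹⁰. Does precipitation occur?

No

Total volume after mixing = 362 + 45 = 407 mL.
[Ba²⁺] = (3.5×10⁻⁶)(362)/407 = 3.1×10⁻⁶ mol/L
[SO₄²⁻] = (3.8×10⁻⁶)(45)/407 = 4.2×10⁻⁷ mol/L
Q = [Ba²⁺][SO₄²⁻] = 1.3×10⁻¹²
Since Q (1.3×10⁻¹²) is less than Ksp (1.2×10⁻¹⁰), no BaSO₄ precipitates.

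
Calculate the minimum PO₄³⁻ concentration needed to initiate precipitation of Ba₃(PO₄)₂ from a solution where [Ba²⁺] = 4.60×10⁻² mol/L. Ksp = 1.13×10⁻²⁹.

A salt starts to precipitate once the ion product Q reaches its Ksp.
Ba₃(PO₄)₂(s) ⇌ 3 Ba²⁺(aq) + 2 PO₄³⁻(aq)
Ksp = [Ba²⁺]^3[PO₄³⁻]^2 = [PO₄³⁻]^2(4.60×10⁻²)^3
[PO₄³⁻]^2 = 1.13×10⁻²⁹ / (4.60×10⁻²)^3 = 1.16×10⁻²⁵
[PO₄³⁻] = 3.41×10⁻¹³ mol/L

3.41×10⁻¹³ M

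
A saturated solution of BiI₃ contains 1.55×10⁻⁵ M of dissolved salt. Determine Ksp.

Ksp = 1.56×10⁻¹⁸

BiI₃(s) ⇌ Bi³⁺(aq) + 3 I⁻(aq)
For each mole of BiI₃ that dissolves per liter, [Bi³⁺] = s and [I⁻] = 3s; let s denote this solubility.
Ksp = [Bi³⁺][I⁻]^3 = s · (3s)^3 = 27s^4
Ksp = 27 × (1.55×10⁻⁵)^4 = 1.56×10⁻¹⁸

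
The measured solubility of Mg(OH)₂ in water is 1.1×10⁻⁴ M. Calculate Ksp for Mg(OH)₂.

Ksp = 5.3×10⁻¹²

Mg(OH)₂(s) ⇌ Mg²⁺(aq) + 2 OH⁻(aq)
With molar solubility s: [Mg²⁺] = s, [OH⁻] = 2s.
Ksp = [Mg²⁺][OH⁻]^2 = s · (2s)^2 = 4s^3
Ksp = 4 × (1.1×10⁻⁴)^3 = 5.3×10⁻¹²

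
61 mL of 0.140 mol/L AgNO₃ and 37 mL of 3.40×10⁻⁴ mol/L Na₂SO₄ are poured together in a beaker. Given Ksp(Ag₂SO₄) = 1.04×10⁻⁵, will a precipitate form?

The combined volume is 98 mL.
[Ag⁺] = (0.140)(61)/98 = 8.71×10⁻² mol/L
[SO₄²⁻] = (3.40×10⁻⁴)(37)/98 = 1.28×10⁻⁴ mol/L
Q = [Ag⁺]^2[SO₄²⁻] = 9.75×10⁻⁷
Since Q (9.75×10⁻⁷) is less than Ksp (1.04×10⁻⁵), no Ag₂SO₄ precipitates.

No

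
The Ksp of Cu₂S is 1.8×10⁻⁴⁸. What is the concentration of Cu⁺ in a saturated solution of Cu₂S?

1.5×10⁻¹⁶ M

Cu₂S(s) ⇌ 2 Cu⁺(aq) + S²⁻(aq)
If s mol/L of Cu₂S dissolves, [Cu⁺] = 2s and [S²⁻] = s.
Ksp = [Cu⁺]^2[S²⁻] = (2s)^2 · s = 4s^3 = 1.8×10⁻⁴⁸
s = 7.7×10⁻¹⁷ mol/L
[Cu⁺] = 2s = 1.5×10⁻¹⁶ mol/L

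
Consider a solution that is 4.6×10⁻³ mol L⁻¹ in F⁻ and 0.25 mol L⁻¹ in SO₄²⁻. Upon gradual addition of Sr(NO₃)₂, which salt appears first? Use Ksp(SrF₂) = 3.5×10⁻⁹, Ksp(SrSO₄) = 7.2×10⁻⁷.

The threshold for precipitation is Q = Ksp.
For SrF₂: [Sr²⁺] = (Ksp/[F⁻]^2) = 1.7×10⁻⁴ mol L⁻¹
For SrSO₄: [Sr²⁺] = (Ksp/[SO₄²⁻]) = 2.9×10⁻⁶ mol L⁻¹
Since SrSO₄ needs less Sr²⁺ to reach saturation, it precipitates first.

SrSO₄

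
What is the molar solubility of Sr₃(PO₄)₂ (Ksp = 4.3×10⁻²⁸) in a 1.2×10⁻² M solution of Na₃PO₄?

Sr₃(PO₄)₂(s) ⇌ 3 Sr²⁺(aq) + 2 PO₄³⁻(aq)
With PO₄³⁻ already at 1.2×10⁻² M and s small, take [PO₄³⁻] ≈ 1.2×10⁻² M and [Sr²⁺] = 3s.
Ksp = [Sr²⁺]^3[PO₄³⁻]^2 = (3s)^3(1.2×10⁻²)^2
(3s)^3 = 4.3×10⁻²⁸ / (1.2×10⁻²)^2 = 3.0×10⁻²⁴
s = 4.8×10⁻⁹ M

4.8×10⁻⁹ M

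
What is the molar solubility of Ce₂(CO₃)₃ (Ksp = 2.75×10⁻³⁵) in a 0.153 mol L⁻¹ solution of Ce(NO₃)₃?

Ce₂(CO₃)₃(s) ⇌ 2 Ce³⁺(aq) + 3 CO₃²⁻(aq)
Let s be the solubility of Ce₂(CO₃)₃ here. The common ion gives [Ce³⁺] ≈ 0.153 mol L⁻¹, and [CO₃²⁻] = 3s.
Ksp = [Ce³⁺]^2[CO₃²⁻]^3 = (0.153)^2(3s)^3
(3s)^3 = 2.75×10⁻³⁵ / (0.153)^2 = 1.17×10⁻³³
s = 3.52×10⁻¹² mol L⁻¹

3.52×10⁻¹² M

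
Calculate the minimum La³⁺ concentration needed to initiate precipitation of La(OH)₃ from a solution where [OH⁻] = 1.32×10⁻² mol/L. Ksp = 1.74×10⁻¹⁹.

7.57×10⁻¹⁴ M

Each salt precipitates once Q = Ksp for that salt.
La(OH)₃(s) ⇌ La³⁺(aq) + 3 OH⁻(aq)
Ksp = [La³⁺][OH⁻]^3 = [La³⁺](1.32×10⁻²)^3
[La³⁺] = 1.74×10⁻¹⁹ / (1.32×10⁻²)^3 = 7.57×10⁻¹⁴
[La³⁺] = 7.57×10⁻¹⁴ mol/L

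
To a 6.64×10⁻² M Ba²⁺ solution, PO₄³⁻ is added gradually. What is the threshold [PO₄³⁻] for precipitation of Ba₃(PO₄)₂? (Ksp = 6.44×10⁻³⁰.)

1.48×10⁻¹³ M

Precipitation of each salt begins when its ion product equals Ksp.
Ba₃(PO₄)₂(s) ⇌ 3 Ba²⁺(aq) + 2 PO₄³⁻(aq)
Ksp = [Ba²⁺]^3[PO₄³⁻]^2 = [PO₄³⁻]^2(6.64×10⁻²)^3
[PO₄³⁻]^2 = 6.44×10⁻³⁰ / (6.64×10⁻²)^3 = 2.20×10⁻²⁶
[PO₄³⁻] = 1.48×10⁻¹³ M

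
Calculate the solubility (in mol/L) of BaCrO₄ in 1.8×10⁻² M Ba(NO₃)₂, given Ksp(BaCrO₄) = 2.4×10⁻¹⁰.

1.3×10⁻⁸ M

BaCrO₄(s) ⇌ Ba²⁺(aq) + CrO₄²⁻(aq)
Let s be the solubility of BaCrO₄ here. The common ion gives [Ba²⁺] ≈ 1.8×10⁻² M, and [CrO₄²⁻] = s.
Ksp = [Ba²⁺][CrO₄²⁻] = (1.8×10⁻²)s
s = 2.4×10⁻¹⁰ / (1.8×10⁻²) = 1.3×10⁻⁸
s = 1.3×10⁻⁸ M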